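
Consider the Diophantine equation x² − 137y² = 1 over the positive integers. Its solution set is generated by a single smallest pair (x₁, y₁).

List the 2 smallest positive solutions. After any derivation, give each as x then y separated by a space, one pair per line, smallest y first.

6083073 519712
74007554246657 6322892069952

[11; 1,2,2,1,1,2,2,1,22] for √137; ℓ=9 ⇒ convergent index 17
a_0=11:  p_0=11·1+0=11,  q_0=11·0+1=1
a_1=1:  p_1=1·11+1=12,  q_1=1·1+0=1
a_2=2:  p_2=2·12+11=35,  q_2=2·1+1=3
a_3=2:  p_3=2·35+12=82,  q_3=2·3+1=7
a_4=1:  p_4=1·82+35=117,  q_4=1·7+3=10
a_5=1:  p_5=1·117+82=199,  q_5=1·10+7=17
a_6=2:  p_6=2·199+117=515,  q_6=2·17+10=44
a_7=2:  p_7=2·515+199=1229,  q_7=2·44+17=105
…
a_9=22:  p_9=22·1744+1229=39597,  q_9=22·149+105=3383
a_10=1:  p_10=1·39597+1744=41341,  q_10=1·3383+149=3532
a_11=2:  p_11=2·41341+39597=122279,  q_11=2·3532+3383=10447
a_12=2:  p_12=2·122279+41341=285899,  q_12=2·10447+3532=24426
a_13=1:  p_13=1·285899+122279=408178,  q_13=1·24426+10447=34873
a_14=1:  p_14=1·408178+285899=694077,  q_14=1·34873+24426=59299
a_15=2:  p_15=2·694077+408178=1796332,  q_15=2·59299+34873=153471
a_16=2:  p_16=2·1796332+694077=4286741,  q_16=2·153471+59299=366241
a_17=1:  p_17=1·4286741+1796332=6083073,  q_17=1·366241+153471=519712
→ (6083073, 519712).  Check: 6083073²=37003777123329, 137·519712²=37003777123328, difference 1.
(6083073+519712√137)^2 = 74007554246657 + 6322892069952√137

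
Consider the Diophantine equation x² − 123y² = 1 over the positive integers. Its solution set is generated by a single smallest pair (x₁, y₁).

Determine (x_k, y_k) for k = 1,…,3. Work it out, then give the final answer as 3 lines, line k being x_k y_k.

122 11
29767 2684
7263026 654885

[11; 11,22] for √123; ℓ=2 ⇒ convergent index 1
k=0  a_k=11  p_k/q_k = 11/1
k=1  a_k=11  p_k/q_k = 122/11
fundamental: x₁=122, y₁=11  (since 14884 − 123·121 = 1)
n=2: (122,11)∘(122,11) = (122·122+123·11·11, 122·11+11·122) = (29767,2684)
n=3: (29767,2684)∘(122,11) = (122·29767+123·11·2684, 122·2684+11·29767) = (7263026,654885)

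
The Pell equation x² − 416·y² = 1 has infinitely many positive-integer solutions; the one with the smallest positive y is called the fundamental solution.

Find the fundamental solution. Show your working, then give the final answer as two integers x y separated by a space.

5201 255

√416 → a₀=20, period (2,1,1,9,1,1,2,40); ℓ=8 even so k=7
a_0=20:  p_0=20·1+0=20,  q_0=20·0+1=1
a_1=2:  p_1=2·20+1=41,  q_1=2·1+0=2
…
a_3=1:  p_3=1·61+41=102,  q_3=1·3+2=5
a_4=9:  p_4=9·102+61=979,  q_4=9·5+3=48
a_5=1:  p_5=1·979+102=1081,  q_5=1·48+5=53
a_6=1:  p_6=1·1081+979=2060,  q_6=1·53+48=101
a_7=2:  p_7=2·2060+1081=5201,  q_7=2·101+53=255
(x₁, y₁) = (5201, 255);  5201² − 416·255² = 1 ✓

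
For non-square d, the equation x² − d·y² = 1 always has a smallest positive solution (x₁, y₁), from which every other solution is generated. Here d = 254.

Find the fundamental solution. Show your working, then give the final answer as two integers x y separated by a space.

255 16

d=254: √d = [15; 1,14,1,30] (ℓ=4, even), read p_3/q_3
i=0: a=15 ⇒ p=15, q=1
…
i=2: a=14 ⇒ p=239, q=15
i=3: a=1 ⇒ p=255, q=16
(x₁, y₁) = (255, 16);  255² − 254·16² = 1 ✓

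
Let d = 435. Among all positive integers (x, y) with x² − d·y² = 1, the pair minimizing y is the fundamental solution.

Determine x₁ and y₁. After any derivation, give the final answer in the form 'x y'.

[20; 1,5,1,40] for √435; ℓ=4 ⇒ convergent index 3
i=0: a=20 ⇒ p=20, q=1
i=1: a=1 ⇒ p=21, q=1
i=2: a=5 ⇒ p=125, q=6
i=3: a=1 ⇒ p=146, q=7
(x₁, y₁) = (146, 7);  146² − 435·7² = 1 ✓

146 7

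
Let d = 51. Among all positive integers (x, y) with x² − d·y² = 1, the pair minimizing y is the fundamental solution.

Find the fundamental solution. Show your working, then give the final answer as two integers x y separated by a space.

√51 = [7; 7,14, …], period ℓ=2 (even) → k=1
step 0: (7, 1)  from 7·(1,0) + (0,1)
step 1: (50, 7)  from 7·(7,1) + (1,0)
(x₁, y₁) = (50, 7);  50² − 51·7² = 1 ✓

50 7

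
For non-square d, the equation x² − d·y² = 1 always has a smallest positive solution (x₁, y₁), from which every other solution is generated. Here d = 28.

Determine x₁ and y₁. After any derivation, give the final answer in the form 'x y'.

d=28: √d = [5; 3,2,3,10] (ℓ=4, even), read p_3/q_3
k=0  a_k=5  p_k/q_k = 5/1
k=1  a_k=3  p_k/q_k = 16/3
k=2  a_k=2  p_k/q_k = 37/7
k=3  a_k=3  p_k/q_k = 127/24
fundamental: x₁=127, y₁=24  (since 16129 − 28·576 = 1)

127 24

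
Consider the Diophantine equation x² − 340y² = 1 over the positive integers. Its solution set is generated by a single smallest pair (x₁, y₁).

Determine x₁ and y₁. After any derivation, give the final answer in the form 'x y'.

d=340: √d = [18; 2,3,1,1,1,…,3,2,36] (ℓ=14, even), read p_13/q_13
a_0=18:  p_0=18·1+0=18,  q_0=18·0+1=1
a_1=2:  p_1=2·18+1=37,  q_1=2·1+0=2
…
a_5=1:  p_5=1·295+166=461,  q_5=1·16+9=25
a_6=1:  p_6=1·461+295=756,  q_6=1·25+16=41
a_7=8:  p_7=8·756+461=6509,  q_7=8·41+25=353
…
a_9=1:  p_9=1·7265+6509=13774,  q_9=1·394+353=747
a_10=1:  p_10=1·13774+7265=21039,  q_10=1·747+394=1141
a_11=1:  p_11=1·21039+13774=34813,  q_11=1·1141+747=1888
a_12=3:  p_12=3·34813+21039=125478,  q_12=3·1888+1141=6805
a_13=2:  p_13=2·125478+34813=285769,  q_13=2·6805+1888=15498
fundamental: x₁=285769, y₁=15498  (since 81663921361 − 340·240188004 = 1)

285769 15498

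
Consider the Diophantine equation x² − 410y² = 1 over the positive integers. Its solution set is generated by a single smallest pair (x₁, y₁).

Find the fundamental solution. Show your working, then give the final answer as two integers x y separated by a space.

√410 → a₀=20, period (4,40); ℓ=2 even so k=1
i=0: a=20 ⇒ p=20, q=1
i=1: a=4 ⇒ p=81, q=4
(x₁, y₁) = (81, 4);  81² − 410·4² = 1 ✓

81 4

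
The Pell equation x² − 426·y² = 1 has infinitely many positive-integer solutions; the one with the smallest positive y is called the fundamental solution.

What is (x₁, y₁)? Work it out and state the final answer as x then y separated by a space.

√426 → a₀=20, period (1,1,1,3,2,6,2,3,1,1,1,40); ℓ=12 even so k=11
a_0=20:  p_0=20·1+0=20,  q_0=20·0+1=1
…
a_8=3:  p_8=3·7162+3323=24809,  q_8=3·347+161=1202
a_9=1:  p_9=1·24809+7162=31971,  q_9=1·1202+347=1549
a_10=1:  p_10=1·31971+24809=56780,  q_10=1·1549+1202=2751
a_11=1:  p_11=1·56780+31971=88751,  q_11=1·2751+1549=4300
→ (88751, 4300).  Check: 88751²=7876740001, 426·4300²=7876740000, difference 1.

88751 4300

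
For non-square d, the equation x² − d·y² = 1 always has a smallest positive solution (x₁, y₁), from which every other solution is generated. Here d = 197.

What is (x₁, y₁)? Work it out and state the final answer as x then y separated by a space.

d=197: √d = [14; 28] (ℓ=1, odd), read p_1/q_1
k=0  a_k=14  p_k/q_k = 14/1
k=1  a_k=28  p_k/q_k = 393/28
fundamental: x₁=393, y₁=28  (since 154449 − 197·784 = 1)

393 28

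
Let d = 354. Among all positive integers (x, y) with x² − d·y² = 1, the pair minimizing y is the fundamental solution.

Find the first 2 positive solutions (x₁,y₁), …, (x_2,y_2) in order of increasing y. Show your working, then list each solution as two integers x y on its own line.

258065 13716
133195088449 7079239080

d=354: √d = [18; 1,4,2,2,18,2,2,4,1,36] (ℓ=10, even), read p_9/q_9
i=0: a=18 ⇒ p=18, q=1
i=1: a=1 ⇒ p=19, q=1
i=2: a=4 ⇒ p=94, q=5
i=3: a=2 ⇒ p=207, q=11
…
i=6: a=2 ⇒ p=19210, q=1021
…
i=8: a=4 ⇒ p=210294, q=11177
i=9: a=1 ⇒ p=258065, q=13716
fundamental: x₁=258065, y₁=13716  (since 66597544225 − 354·188128656 = 1)
(x_2, y_2) = (258065·258065 + 354·13716·13716, 258065·13716 + 13716·258065) = (133195088449, 7079239080)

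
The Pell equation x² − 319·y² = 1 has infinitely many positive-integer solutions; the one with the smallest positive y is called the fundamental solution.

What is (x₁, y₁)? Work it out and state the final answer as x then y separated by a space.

12901780 722361

√319 → a₀=17, period (1,6,5,1,4,…,6,1,34); ℓ=14 even so k=13
a_0=17:  p_0=17·1+0=17,  q_0=17·0+1=1
…
a_2=6:  p_2=6·18+17=125,  q_2=6·1+1=7
…
a_7=1:  p_7=1·11913+3715=15628,  q_7=1·667+208=875
…
a_10=1:  p_10=1·250816+58797=309613,  q_10=1·14043+3292=17335
a_11=5:  p_11=5·309613+250816=1798881,  q_11=5·17335+14043=100718
a_12=6:  p_12=6·1798881+309613=11102899,  q_12=6·100718+17335=621643
a_13=1:  p_13=1·11102899+1798881=12901780,  q_13=1·621643+100718=722361
fundamental: x₁=12901780, y₁=722361  (since 166455927168400 − 319·521805414321 = 1)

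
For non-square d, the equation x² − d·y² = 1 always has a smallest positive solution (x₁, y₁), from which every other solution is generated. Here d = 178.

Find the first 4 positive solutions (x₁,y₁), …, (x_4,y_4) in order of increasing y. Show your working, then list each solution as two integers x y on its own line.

d=178: √d = [13; 2,1,12,1,2,26] (ℓ=6, even), read p_5/q_5
step 0: (13, 1)  from 13·(1,0) + (0,1)
…
step 3: (507, 38)  from 12·(40,3) + (27,2)
step 4: (547, 41)  from 1·(507,38) + (40,3)
step 5: (1601, 120)  from 2·(547,41) + (507,38)
(x₁, y₁) = (1601, 120);  1601² − 178·120² = 1 ✓
(1601+120√178)^2 = 5126401 + 384240√178
(1601+120√178)^3 = 16414734401 + 1230336360√178
(1601+120√178)^4 = 52559974425601 + 3939536640480√178

1601 120
5126401 384240
16414734401 1230336360
52559974425601 3939536640480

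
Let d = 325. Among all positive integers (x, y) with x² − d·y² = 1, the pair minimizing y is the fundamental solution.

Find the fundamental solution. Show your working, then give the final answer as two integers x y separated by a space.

√325 → a₀=18, period (36); ℓ=1 odd so k=1
step 0: (18, 1)  from 18·(1,0) + (0,1)
step 1: (649, 36)  from 36·(18,1) + (1,0)
(x₁, y₁) = (649, 36);  649² − 325·36² = 1 ✓

649 36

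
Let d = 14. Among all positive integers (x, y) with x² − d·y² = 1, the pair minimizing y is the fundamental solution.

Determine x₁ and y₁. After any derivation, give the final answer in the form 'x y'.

15 4

√14 = [3; 1,2,1,6, …], period ℓ=4 (even) → k=3
a_0=3:  p_0=3·1+0=3,  q_0=3·0+1=1
…
a_2=2:  p_2=2·4+3=11,  q_2=2·1+1=3
a_3=1:  p_3=1·11+4=15,  q_3=1·3+1=4
fundamental: x₁=15, y₁=4  (since 225 − 14·16 = 1)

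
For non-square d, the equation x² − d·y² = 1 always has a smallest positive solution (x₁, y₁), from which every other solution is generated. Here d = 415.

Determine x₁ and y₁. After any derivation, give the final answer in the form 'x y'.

√415 → a₀=20, period (2,1,2,4,6,…,1,2,40); ℓ=16 even so k=15
step 0: (20, 1)  from 20·(1,0) + (0,1)
…
step 5: (4441, 218)  from 6·(713,35) + (163,8)
…
step 7: (9595, 471)  from 1·(5154,253) + (4441,218)
step 8: (33939, 1666)  from 3·(9595,471) + (5154,253)
step 9: (43534, 2137)  from 1·(33939,1666) + (9595,471)
…
step 12: (2110961, 103623)  from 4·(508372,24955) + (77473,3803)
…
step 14: (6841255, 335824)  from 1·(4730294,232201) + (2110961,103623)
step 15: (18412804, 903849)  from 2·(6841255,335824) + (4730294,232201)
→ (18412804, 903849).  Check: 18412804²=339031351142416, 415·903849²=339031351142415, difference 1.

18412804 903849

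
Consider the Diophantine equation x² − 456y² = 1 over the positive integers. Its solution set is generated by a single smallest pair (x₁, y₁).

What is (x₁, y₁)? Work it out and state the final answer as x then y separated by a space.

1025 48

d=456: √d = [21; 2,1,4,1,2,42] (ℓ=6, even), read p_5/q_5
i=0: a=21 ⇒ p=21, q=1
…
i=3: a=4 ⇒ p=299, q=14
i=4: a=1 ⇒ p=363, q=17
i=5: a=2 ⇒ p=1025, q=48
fundamental: x₁=1025, y₁=48  (since 1050625 − 456·2304 = 1)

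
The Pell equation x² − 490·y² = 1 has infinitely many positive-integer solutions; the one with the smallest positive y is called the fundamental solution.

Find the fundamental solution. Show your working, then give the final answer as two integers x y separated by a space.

1039681 46968

[22; 7,2,1,4,4,4,1,2,7,44] for √490; ℓ=10 ⇒ convergent index 9
a_0=22:  p_0=22·1+0=22,  q_0=22·0+1=1
a_1=7:  p_1=7·22+1=155,  q_1=7·1+0=7
a_2=2:  p_2=2·155+22=332,  q_2=2·7+1=15
a_3=1:  p_3=1·332+155=487,  q_3=1·15+7=22
…
a_5=4:  p_5=4·2280+487=9607,  q_5=4·103+22=434
…
a_7=1:  p_7=1·40708+9607=50315,  q_7=1·1839+434=2273
a_8=2:  p_8=2·50315+40708=141338,  q_8=2·2273+1839=6385
a_9=7:  p_9=7·141338+50315=1039681,  q_9=7·6385+2273=46968
→ (1039681, 46968).  Check: 1039681²=1080936581761, 490·46968²=1080936581760, difference 1.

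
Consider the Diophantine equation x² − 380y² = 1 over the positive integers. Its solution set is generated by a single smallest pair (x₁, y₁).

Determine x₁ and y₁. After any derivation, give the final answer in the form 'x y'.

√380 → a₀=19, period (2,38); ℓ=2 even so k=1
a_0=19:  p_0=19·1+0=19,  q_0=19·0+1=1
a_1=2:  p_1=2·19+1=39,  q_1=2·1+0=2
(x₁, y₁) = (39, 2);  39² − 380·2² = 1 ✓

39 2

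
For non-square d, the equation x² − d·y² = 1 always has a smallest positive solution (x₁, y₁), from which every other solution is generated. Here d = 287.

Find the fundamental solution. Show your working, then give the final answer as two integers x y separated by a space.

√287 = [16; 1,15,1,32, …], period ℓ=4 (even) → k=3
step 0: (16, 1)  from 16·(1,0) + (0,1)
step 1: (17, 1)  from 1·(16,1) + (1,0)
step 2: (271, 16)  from 15·(17,1) + (16,1)
step 3: (288, 17)  from 1·(271,16) + (17,1)
fundamental: x₁=288, y₁=17  (since 82944 − 287·289 = 1)

288 17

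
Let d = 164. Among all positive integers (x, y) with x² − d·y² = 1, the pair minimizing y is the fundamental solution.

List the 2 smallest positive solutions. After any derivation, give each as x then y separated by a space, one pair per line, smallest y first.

2049 160
8396801 655680

d=164: √d = [12; 1,4,6,4,1,24] (ℓ=6, even), read p_5/q_5
a_0=12:  p_0=12·1+0=12,  q_0=12·0+1=1
a_1=1:  p_1=1·12+1=13,  q_1=1·1+0=1
a_2=4:  p_2=4·13+12=64,  q_2=4·1+1=5
…
a_4=4:  p_4=4·397+64=1652,  q_4=4·31+5=129
a_5=1:  p_5=1·1652+397=2049,  q_5=1·129+31=160
→ (2049, 160).  Check: 2049²=4198401, 164·160²=4198400, difference 1.
n=2: (2049,160)∘(2049,160) = (2049·2049+164·160·160, 2049·160+160·2049) = (8396801,655680)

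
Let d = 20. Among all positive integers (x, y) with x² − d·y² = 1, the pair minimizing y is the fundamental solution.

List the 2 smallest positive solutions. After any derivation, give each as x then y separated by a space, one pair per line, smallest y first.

d=20: √d = [4; 2,8] (ℓ=2, even), read p_1/q_1
k=0  a_k=4  p_k/q_k = 4/1
k=1  a_k=2  p_k/q_k = 9/2
fundamental: x₁=9, y₁=2  (since 81 − 20·4 = 1)
k=2:  x_2 = 9·9+20·2·2 = 161,  y_2 = 9·2+2·9 = 36

9 2
161 36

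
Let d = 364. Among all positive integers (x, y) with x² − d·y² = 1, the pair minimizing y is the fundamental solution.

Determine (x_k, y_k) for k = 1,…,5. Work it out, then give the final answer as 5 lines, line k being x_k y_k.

√364 = [19; 12,1,2,3,1,8,1,3,2,1,12,38, …], period ℓ=12 (even) → k=11
k=0  a_k=19  p_k/q_k = 19/1
k=1  a_k=12  p_k/q_k = 229/12
k=2  a_k=1  p_k/q_k = 248/13
k=3  a_k=2  p_k/q_k = 725/38
k=4  a_k=3  p_k/q_k = 2423/127
k=5  a_k=1  p_k/q_k = 3148/165
…
k=7  a_k=1  p_k/q_k = 30755/1612
k=8  a_k=3  p_k/q_k = 119872/6283
…
k=10  a_k=1  p_k/q_k = 390371/20461
k=11  a_k=12  p_k/q_k = 4954951/259710
→ (4954951, 259710).  Check: 4954951²=24551539412401, 364·259710²=24551539412400, difference 1.
(x_2, y_2) = (4954951·4954951 + 364·259710·259710, 4954951·259710 + 259710·4954951) = (49103078824801, 2573700648420)
(x_3, y_3) = (4954951·49103078824801 + 364·259710·2573700648420, 4954951·2573700648420 + 259710·49103078824801) = (486606699052048124551, 25505121203178395130)
(x_4, y_4) = (4954951·486606699052048124551 + 364·259710·25505121203178395130, 4954951·25505121203178395130 + 259710·486606699052048124551) = (4822224700149240710505379201, 252753251621617410554928840)
(x_5, y_5) = (4954951·4822224700149240710505379201 + 364·259710·252753251621617410554928840, 4954951·252753251621617410554928840 + 259710·4822224700149240710505379201) = (47787774200457874208819626306623751, 2504759953751544114971907242978550)

4954951 259710
49103078824801 2573700648420
486606699052048124551 25505121203178395130
4822224700149240710505379201 252753251621617410554928840
47787774200457874208819626306623751 2504759953751544114971907242978550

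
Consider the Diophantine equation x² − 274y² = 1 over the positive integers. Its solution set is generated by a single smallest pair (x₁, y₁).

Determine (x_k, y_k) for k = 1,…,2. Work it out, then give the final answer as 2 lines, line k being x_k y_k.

3959299 239190
31352097142801 1894049455620

[16; 1,1,4,4,1,1,32] for √274; ℓ=7 ⇒ convergent index 13
k=0  a_k=16  p_k/q_k = 16/1
…
k=6  a_k=1  p_k/q_k = 1407/85
…
k=8  a_k=1  p_k/q_k = 47209/2852
k=9  a_k=1  p_k/q_k = 93011/5619
k=10  a_k=4  p_k/q_k = 419253/25328
k=11  a_k=4  p_k/q_k = 1770023/106931
k=12  a_k=1  p_k/q_k = 2189276/132259
k=13  a_k=1  p_k/q_k = 3959299/239190
fundamental: x₁=3959299, y₁=239190  (since 15676048571401 − 274·57211856100 = 1)
(x_2, y_2) = (3959299·3959299 + 274·239190·239190, 3959299·239190 + 239190·3959299) = (31352097142801, 1894049455620)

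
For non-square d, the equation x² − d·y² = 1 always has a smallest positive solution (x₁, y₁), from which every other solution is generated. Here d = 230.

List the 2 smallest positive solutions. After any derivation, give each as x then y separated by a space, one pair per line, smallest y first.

√230 → a₀=15, period (6,30); ℓ=2 even so k=1
i=0: a=15 ⇒ p=15, q=1
i=1: a=6 ⇒ p=91, q=6
(x₁, y₁) = (91, 6);  91² − 230·6² = 1 ✓
n=2: (91,6)∘(91,6) = (91·91+230·6·6, 91·6+6·91) = (16561,1092)

91 6
16561 1092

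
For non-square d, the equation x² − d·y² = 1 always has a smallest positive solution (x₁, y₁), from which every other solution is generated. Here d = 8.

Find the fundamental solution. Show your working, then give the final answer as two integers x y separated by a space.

[2; 1,4] for √8; ℓ=2 ⇒ convergent index 1
a_0=2:  p_0=2·1+0=2,  q_0=2·0+1=1
a_1=1:  p_1=1·2+1=3,  q_1=1·1+0=1
fundamental: x₁=3, y₁=1  (since 9 − 8·1 = 1)

3 1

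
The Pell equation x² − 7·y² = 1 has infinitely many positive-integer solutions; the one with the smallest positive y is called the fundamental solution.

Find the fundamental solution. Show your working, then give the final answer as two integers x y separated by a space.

√7 → a₀=2, period (1,1,1,4); ℓ=4 even so k=3
i=0: a=2 ⇒ p=2, q=1
i=1: a=1 ⇒ p=3, q=1
i=2: a=1 ⇒ p=5, q=2
i=3: a=1 ⇒ p=8, q=3
fundamental: x₁=8, y₁=3  (since 64 − 7·9 = 1)

8 3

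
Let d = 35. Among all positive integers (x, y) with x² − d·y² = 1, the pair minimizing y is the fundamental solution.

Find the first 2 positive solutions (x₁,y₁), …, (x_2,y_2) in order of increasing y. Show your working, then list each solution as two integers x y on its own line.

6 1
71 12

[5; 1,10] for √35; ℓ=2 ⇒ convergent index 1
i=0: a=5 ⇒ p=5, q=1
i=1: a=1 ⇒ p=6, q=1
(x₁, y₁) = (6, 1);  6² − 35·1² = 1 ✓
(6+1√35)^2 = 71 + 12√35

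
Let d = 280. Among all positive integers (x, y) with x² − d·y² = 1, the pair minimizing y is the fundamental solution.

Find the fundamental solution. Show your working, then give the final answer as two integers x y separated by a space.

251 15

√280 → a₀=16, period (1,2,1,2,1,32); ℓ=6 even so k=5
i=0: a=16 ⇒ p=16, q=1
…
i=3: a=1 ⇒ p=67, q=4
i=4: a=2 ⇒ p=184, q=11
i=5: a=1 ⇒ p=251, q=15
fundamental: x₁=251, y₁=15  (since 63001 − 280·225 = 1)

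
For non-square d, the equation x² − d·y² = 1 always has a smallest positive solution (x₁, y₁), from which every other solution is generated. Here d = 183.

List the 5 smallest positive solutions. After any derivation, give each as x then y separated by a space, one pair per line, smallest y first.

√183 → a₀=13, period (1,1,8,1,1,26); ℓ=6 even so k=5
a_0=13:  p_0=13·1+0=13,  q_0=13·0+1=1
…
a_4=1:  p_4=1·230+27=257,  q_4=1·17+2=19
a_5=1:  p_5=1·257+230=487,  q_5=1·19+17=36
→ (487, 36).  Check: 487²=237169, 183·36²=237168, difference 1.
(487+36√183)^2 = 474337 + 35064√183
(487+36√183)^3 = 462003751 + 34152300√183
(487+36√183)^4 = 449991179137 + 33264305136√183
(487+36√183)^5 = 438290946475687 + 32399399050164√183

487 36
474337 35064
462003751 34152300
449991179137 33264305136
438290946475687 32399399050164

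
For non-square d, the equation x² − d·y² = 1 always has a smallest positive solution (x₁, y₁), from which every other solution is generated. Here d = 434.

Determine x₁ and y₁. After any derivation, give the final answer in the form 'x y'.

125 6

√434 → a₀=20, period (1,4,1,40); ℓ=4 even so k=3
k=0  a_k=20  p_k/q_k = 20/1
…
k=2  a_k=4  p_k/q_k = 104/5
k=3  a_k=1  p_k/q_k = 125/6
→ (125, 6).  Check: 125²=15625, 434·6²=15624, difference 1.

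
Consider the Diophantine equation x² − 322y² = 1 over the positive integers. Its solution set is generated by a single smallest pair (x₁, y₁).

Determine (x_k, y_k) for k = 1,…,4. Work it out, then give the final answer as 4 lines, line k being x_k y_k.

323 18
208657 11628
134792099 7511670
87075487297 4852527192

√322 → a₀=17, period (1,16,1,34); ℓ=4 even so k=3
k=0  a_k=17  p_k/q_k = 17/1
…
k=2  a_k=16  p_k/q_k = 305/17
k=3  a_k=1  p_k/q_k = 323/18
(x₁, y₁) = (323, 18);  323² − 322·18² = 1 ✓
k=2:  x_2 = 323·323+322·18·18 = 208657,  y_2 = 323·18+18·323 = 11628
k=3:  x_3 = 323·208657+322·18·11628 = 134792099,  y_3 = 323·11628+18·208657 = 7511670
k=4:  x_4 = 323·134792099+322·18·7511670 = 87075487297,  y_4 = 323·7511670+18·134792099 = 4852527192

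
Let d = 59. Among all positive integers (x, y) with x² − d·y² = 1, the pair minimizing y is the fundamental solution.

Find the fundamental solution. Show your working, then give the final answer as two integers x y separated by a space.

530 69

√59 = [7; 1,2,7,2,1,14, …], period ℓ=6 (even) → k=5
i=0: a=7 ⇒ p=7, q=1
i=1: a=1 ⇒ p=8, q=1
i=2: a=2 ⇒ p=23, q=3
…
i=4: a=2 ⇒ p=361, q=47
i=5: a=1 ⇒ p=530, q=69
→ (530, 69).  Check: 530²=280900, 59·69²=280899, difference 1.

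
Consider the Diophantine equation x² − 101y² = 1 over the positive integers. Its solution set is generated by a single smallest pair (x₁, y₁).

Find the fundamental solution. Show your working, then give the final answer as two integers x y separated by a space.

√101 → a₀=10, period (20); ℓ=1 odd so k=1
i=0: a=10 ⇒ p=10, q=1
i=1: a=20 ⇒ p=201, q=20
(x₁, y₁) = (201, 20);  201² − 101·20² = 1 ✓

201 20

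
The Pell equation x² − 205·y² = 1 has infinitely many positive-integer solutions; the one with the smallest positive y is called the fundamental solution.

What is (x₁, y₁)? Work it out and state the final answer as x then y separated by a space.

39689 2772

√205 = [14; 3,6,1,4,1,6,3,28, …], period ℓ=8 (even) → k=7
i=0: a=14 ⇒ p=14, q=1
…
i=2: a=6 ⇒ p=272, q=19
…
i=4: a=4 ⇒ p=1532, q=107
i=5: a=1 ⇒ p=1847, q=129
i=6: a=6 ⇒ p=12614, q=881
i=7: a=3 ⇒ p=39689, q=2772
(x₁, y₁) = (39689, 2772);  39689² − 205·2772² = 1 ✓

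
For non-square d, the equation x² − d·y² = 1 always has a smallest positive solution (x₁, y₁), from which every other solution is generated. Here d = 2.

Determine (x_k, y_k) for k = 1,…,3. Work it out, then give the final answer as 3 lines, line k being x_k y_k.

3 2
17 12
99 70

√2 = [1; 2, …], period ℓ=1 (odd) → k=1
k=0  a_k=1  p_k/q_k = 1/1
k=1  a_k=2  p_k/q_k = 3/2
→ (3, 2).  Check: 3²=9, 2·2²=8, difference 1.
(3+2√2)^2 = 17 + 12√2
(3+2√2)^3 = 99 + 70√2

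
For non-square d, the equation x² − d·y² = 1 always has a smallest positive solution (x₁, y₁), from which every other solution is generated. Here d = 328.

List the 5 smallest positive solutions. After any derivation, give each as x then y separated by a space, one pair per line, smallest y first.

163 9
53137 2934
17322499 956475
5647081537 311807916
1840931258563 101648424141

d=328: √d = [18; 9,36] (ℓ=2, even), read p_1/q_1
step 0: (18, 1)  from 18·(1,0) + (0,1)
step 1: (163, 9)  from 9·(18,1) + (1,0)
(x₁, y₁) = (163, 9);  163² − 328·9² = 1 ✓
k=2:  x_2 = 163·163+328·9·9 = 53137,  y_2 = 163·9+9·163 = 2934
k=3:  x_3 = 163·53137+328·9·2934 = 17322499,  y_3 = 163·2934+9·53137 = 956475
k=4:  x_4 = 163·17322499+328·9·956475 = 5647081537,  y_4 = 163·956475+9·17322499 = 311807916
k=5:  x_5 = 163·5647081537+328·9·311807916 = 1840931258563,  y_5 = 163·311807916+9·5647081537 = 101648424141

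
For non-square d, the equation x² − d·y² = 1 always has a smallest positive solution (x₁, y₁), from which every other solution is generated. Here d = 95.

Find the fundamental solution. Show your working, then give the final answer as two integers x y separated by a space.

√95 = [9; 1,2,1,18, …], period ℓ=4 (even) → k=3
k=0  a_k=9  p_k/q_k = 9/1
k=1  a_k=1  p_k/q_k = 10/1
k=2  a_k=2  p_k/q_k = 29/3
k=3  a_k=1  p_k/q_k = 39/4
(x₁, y₁) = (39, 4);  39² − 95·4² = 1 ✓

39 4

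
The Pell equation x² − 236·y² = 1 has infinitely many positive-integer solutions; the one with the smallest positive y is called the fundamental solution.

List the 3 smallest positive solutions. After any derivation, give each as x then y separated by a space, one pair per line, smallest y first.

√236 → a₀=15, period (2,1,3,5,1,6,1,5,3,1,2,30); ℓ=12 even so k=11
step 0: (15, 1)  from 15·(1,0) + (0,1)
step 1: (31, 2)  from 2·(15,1) + (1,0)
step 2: (46, 3)  from 1·(31,2) + (15,1)
step 3: (169, 11)  from 3·(46,3) + (31,2)
…
step 7: (8311, 541)  from 1·(7251,472) + (1060,69)
…
step 9: (154729, 10072)  from 3·(48806,3177) + (8311,541)
step 10: (203535, 13249)  from 1·(154729,10072) + (48806,3177)
step 11: (561799, 36570)  from 2·(203535,13249) + (154729,10072)
fundamental: x₁=561799, y₁=36570  (since 315618116401 − 236·1337364900 = 1)
n=2: (561799,36570)∘(561799,36570) = (561799·561799+236·36570·36570, 561799·36570+36570·561799) = (631236232801,41089978860)
n=3: (631236232801,41089978860)∘(561799,36570) = (561799·631236232801+236·36570·41089978860, 561799·41089978860+36570·631236232801) = (709255768702176199,46168618067101710)

561799 36570
631236232801 41089978860
709255768702176199 46168618067101710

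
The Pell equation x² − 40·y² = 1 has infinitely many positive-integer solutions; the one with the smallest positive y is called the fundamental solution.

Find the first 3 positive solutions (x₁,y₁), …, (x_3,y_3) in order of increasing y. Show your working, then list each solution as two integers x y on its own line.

19 3
721 114
27379 4329

[6; 3,12] for √40; ℓ=2 ⇒ convergent index 1
a_0=6:  p_0=6·1+0=6,  q_0=6·0+1=1
a_1=3:  p_1=3·6+1=19,  q_1=3·1+0=3
(x₁, y₁) = (19, 3);  19² − 40·3² = 1 ✓
k=2:  x_2 = 19·19+40·3·3 = 721,  y_2 = 19·3+3·19 = 114
k=3:  x_3 = 19·721+40·3·114 = 27379,  y_3 = 19·114+3·721 = 4329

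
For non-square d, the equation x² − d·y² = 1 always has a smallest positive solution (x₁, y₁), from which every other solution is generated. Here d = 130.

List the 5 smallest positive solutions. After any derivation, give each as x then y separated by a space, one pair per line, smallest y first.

6499 570
84474001 7408860
1097993058499 96300361710
14271713689896001 1251712094097720
185503733443275162499 16269753702781802850

d=130: √d = [11; 2,2,22] (ℓ=3, odd), read p_5/q_5
step 0: (11, 1)  from 11·(1,0) + (0,1)
step 1: (23, 2)  from 2·(11,1) + (1,0)
…
step 4: (2611, 229)  from 2·(1277,112) + (57,5)
step 5: (6499, 570)  from 2·(2611,229) + (1277,112)
(x₁, y₁) = (6499, 570);  6499² − 130·570² = 1 ✓
k=2:  x_2 = 6499·6499+130·570·570 = 84474001,  y_2 = 6499·570+570·6499 = 7408860
k=3:  x_3 = 6499·84474001+130·570·7408860 = 1097993058499,  y_3 = 6499·7408860+570·84474001 = 96300361710
k=4:  x_4 = 6499·1097993058499+130·570·96300361710 = 14271713689896001,  y_4 = 6499·96300361710+570·1097993058499 = 1251712094097720
k=5:  x_5 = 6499·14271713689896001+130·570·1251712094097720 = 185503733443275162499,  y_5 = 6499·1251712094097720+570·14271713689896001 = 16269753702781802850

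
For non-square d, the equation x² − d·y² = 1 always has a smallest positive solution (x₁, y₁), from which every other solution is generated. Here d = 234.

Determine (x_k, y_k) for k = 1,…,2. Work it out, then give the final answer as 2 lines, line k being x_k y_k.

[15; 3,2,1,2,1,2,3,30] for √234; ℓ=8 ⇒ convergent index 7
i=0: a=15 ⇒ p=15, q=1
i=1: a=3 ⇒ p=46, q=3
i=2: a=2 ⇒ p=107, q=7
i=3: a=1 ⇒ p=153, q=10
…
i=5: a=1 ⇒ p=566, q=37
i=6: a=2 ⇒ p=1545, q=101
i=7: a=3 ⇒ p=5201, q=340
fundamental: x₁=5201, y₁=340  (since 27050401 − 234·115600 = 1)
(5201+340√234)^2 = 54100801 + 3536680√234

5201 340
54100801 3536680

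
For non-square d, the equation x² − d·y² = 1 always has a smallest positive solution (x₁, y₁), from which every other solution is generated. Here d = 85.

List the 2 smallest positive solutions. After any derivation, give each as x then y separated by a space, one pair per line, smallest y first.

285769 30996
163327842721 17715391848

d=85: √d = [9; 4,1,1,4,18] (ℓ=5, odd), read p_9/q_9
step 0: (9, 1)  from 9·(1,0) + (0,1)
step 1: (37, 4)  from 4·(9,1) + (1,0)
…
step 3: (83, 9)  from 1·(46,5) + (37,4)
…
step 5: (6887, 747)  from 18·(378,41) + (83,9)
step 6: (27926, 3029)  from 4·(6887,747) + (378,41)
step 7: (34813, 3776)  from 1·(27926,3029) + (6887,747)
step 8: (62739, 6805)  from 1·(34813,3776) + (27926,3029)
step 9: (285769, 30996)  from 4·(62739,6805) + (34813,3776)
(x₁, y₁) = (285769, 30996);  285769² − 85·30996² = 1 ✓
(x_2, y_2) = (285769·285769 + 85·30996·30996, 285769·30996 + 30996·285769) = (163327842721, 17715391848)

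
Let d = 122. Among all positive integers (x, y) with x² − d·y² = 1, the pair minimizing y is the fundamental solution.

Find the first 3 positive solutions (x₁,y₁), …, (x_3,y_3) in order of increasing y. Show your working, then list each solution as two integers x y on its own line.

d=122: √d = [11; 22] (ℓ=1, odd), read p_1/q_1
k=0  a_k=11  p_k/q_k = 11/1
k=1  a_k=22  p_k/q_k = 243/22
(x₁, y₁) = (243, 22);  243² − 122·22² = 1 ✓
k=2:  x_2 = 243·243+122·22·22 = 118097,  y_2 = 243·22+22·243 = 10692
k=3:  x_3 = 243·118097+122·22·10692 = 57394899,  y_3 = 243·10692+22·118097 = 5196290

243 22
118097 10692
57394899 5196290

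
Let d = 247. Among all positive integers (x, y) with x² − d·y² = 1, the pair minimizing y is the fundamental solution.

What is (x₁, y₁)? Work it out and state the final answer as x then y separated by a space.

√247 = [15; 1,2,1,1,9,1,9,1,1,2,1,30, …], period ℓ=12 (even) → k=11
k=0  a_k=15  p_k/q_k = 15/1
k=1  a_k=1  p_k/q_k = 16/1
…
k=3  a_k=1  p_k/q_k = 63/4
…
k=6  a_k=1  p_k/q_k = 1163/74
…
k=10  a_k=2  p_k/q_k = 61089/3887
k=11  a_k=1  p_k/q_k = 85292/5427
(x₁, y₁) = (85292, 5427);  85292² − 247·5427² = 1 ✓

85292 5427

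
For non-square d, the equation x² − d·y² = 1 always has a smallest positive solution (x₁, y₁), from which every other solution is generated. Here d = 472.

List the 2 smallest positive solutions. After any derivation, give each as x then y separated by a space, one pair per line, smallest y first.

d=472: √d = [21; 1,2,1,1,1,…,2,1,42] (ℓ=14, even), read p_13/q_13
k=0  a_k=21  p_k/q_k = 21/1
…
k=4  a_k=1  p_k/q_k = 152/7
k=5  a_k=1  p_k/q_k = 239/11
…
k=9  a_k=1  p_k/q_k = 30003/1381
…
k=12  a_k=2  p_k/q_k = 222687/10250
k=13  a_k=1  p_k/q_k = 306917/14127
fundamental: x₁=306917, y₁=14127  (since 94198044889 − 472·199572129 = 1)
(x_2, y_2) = (306917·306917 + 472·14127·14127, 306917·14127 + 14127·306917) = (188396089777, 8671632918)

306917 14127
188396089777 8671632918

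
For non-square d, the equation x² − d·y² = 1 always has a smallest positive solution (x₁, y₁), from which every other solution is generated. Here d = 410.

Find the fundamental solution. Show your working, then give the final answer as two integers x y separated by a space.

81 4

[20; 4,40] for √410; ℓ=2 ⇒ convergent index 1
step 0: (20, 1)  from 20·(1,0) + (0,1)
step 1: (81, 4)  from 4·(20,1) + (1,0)
fundamental: x₁=81, y₁=4  (since 6561 − 410·16 = 1)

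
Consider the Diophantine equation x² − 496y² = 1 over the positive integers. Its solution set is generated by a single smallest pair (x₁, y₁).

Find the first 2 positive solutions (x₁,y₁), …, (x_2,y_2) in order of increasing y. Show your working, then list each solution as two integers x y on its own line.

√496 → a₀=22, period (3,1,2,4,1,…,1,3,44); ℓ=16 even so k=15
k=0  a_k=22  p_k/q_k = 22/1
k=1  a_k=3  p_k/q_k = 67/3
k=2  a_k=1  p_k/q_k = 89/4
k=3  a_k=2  p_k/q_k = 245/11
…
k=5  a_k=1  p_k/q_k = 1314/59
k=6  a_k=1  p_k/q_k = 2383/107
k=7  a_k=2  p_k/q_k = 6080/273
k=8  a_k=2  p_k/q_k = 14543/653
…
k=10  a_k=1  p_k/q_k = 49709/2232
k=11  a_k=1  p_k/q_k = 84875/3811
…
k=14  a_k=1  p_k/q_k = 1252502/56239
k=15  a_k=3  p_k/q_k = 4620799/207480
→ (4620799, 207480).  Check: 4620799²=21351783398401, 496·207480²=21351783398400, difference 1.
n=2: (4620799,207480)∘(4620799,207480) = (4620799·4620799+496·207480·207480, 4620799·207480+207480·4620799) = (42703566796801,1917446753040)

4620799 207480
42703566796801 1917446753040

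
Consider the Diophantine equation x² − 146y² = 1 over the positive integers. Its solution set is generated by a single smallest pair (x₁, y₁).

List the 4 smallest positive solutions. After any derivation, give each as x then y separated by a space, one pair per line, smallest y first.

√146 → a₀=12, period (12,24); ℓ=2 even so k=1
step 0: (12, 1)  from 12·(1,0) + (0,1)
step 1: (145, 12)  from 12·(12,1) + (1,0)
(x₁, y₁) = (145, 12);  145² − 146·12² = 1 ✓
(145+12√146)^2 = 42049 + 3480√146
(145+12√146)^3 = 12194065 + 1009188√146
(145+12√146)^4 = 3536236801 + 292661040√146

145 12
42049 3480
12194065 1009188
3536236801 292661040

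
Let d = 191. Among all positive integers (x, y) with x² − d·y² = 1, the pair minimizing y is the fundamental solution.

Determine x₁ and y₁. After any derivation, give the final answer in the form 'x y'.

8994000 650783

d=191: √d = [13; 1,4,1,1,3,…,4,1,26] (ℓ=16, even), read p_15/q_15
k=0  a_k=13  p_k/q_k = 13/1
…
k=3  a_k=1  p_k/q_k = 83/6
…
k=6  a_k=2  p_k/q_k = 1230/89
k=7  a_k=2  p_k/q_k = 2999/217
k=8  a_k=13  p_k/q_k = 40217/2910
…
k=11  a_k=3  p_k/q_k = 704682/50989
…
k=14  a_k=4  p_k/q_k = 7377553/533821
k=15  a_k=1  p_k/q_k = 8994000/650783
fundamental: x₁=8994000, y₁=650783  (since 80892036000000 − 191·423518513089 = 1)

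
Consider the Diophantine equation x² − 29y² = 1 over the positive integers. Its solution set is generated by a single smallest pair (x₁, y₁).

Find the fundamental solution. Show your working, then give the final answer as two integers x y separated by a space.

[5; 2,1,1,2,10] for √29; ℓ=5 ⇒ convergent index 9
k=0  a_k=5  p_k/q_k = 5/1
k=1  a_k=2  p_k/q_k = 11/2
k=2  a_k=1  p_k/q_k = 16/3
k=3  a_k=1  p_k/q_k = 27/5
k=4  a_k=2  p_k/q_k = 70/13
…
k=6  a_k=2  p_k/q_k = 1524/283
…
k=8  a_k=1  p_k/q_k = 3775/701
k=9  a_k=2  p_k/q_k = 9801/1820
(x₁, y₁) = (9801, 1820);  9801² − 29·1820² = 1 ✓

9801 1820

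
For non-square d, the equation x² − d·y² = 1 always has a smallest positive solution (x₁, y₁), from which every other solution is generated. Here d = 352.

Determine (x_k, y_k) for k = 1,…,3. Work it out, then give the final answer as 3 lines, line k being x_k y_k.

77617 4137
12048797377 642203058
1870383011943601 99691749501435

[18; 1,3,5,9,5,3,1,36] for √352; ℓ=8 ⇒ convergent index 7
step 0: (18, 1)  from 18·(1,0) + (0,1)
step 1: (19, 1)  from 1·(18,1) + (1,0)
…
step 3: (394, 21)  from 5·(75,4) + (19,1)
step 4: (3621, 193)  from 9·(394,21) + (75,4)
step 5: (18499, 986)  from 5·(3621,193) + (394,21)
step 6: (59118, 3151)  from 3·(18499,986) + (3621,193)
step 7: (77617, 4137)  from 1·(59118,3151) + (18499,986)
(x₁, y₁) = (77617, 4137);  77617² − 352·4137² = 1 ✓
k=2:  x_2 = 77617·77617+352·4137·4137 = 12048797377,  y_2 = 77617·4137+4137·77617 = 642203058
k=3:  x_3 = 77617·12048797377+352·4137·642203058 = 1870383011943601,  y_3 = 77617·642203058+4137·12048797377 = 99691749501435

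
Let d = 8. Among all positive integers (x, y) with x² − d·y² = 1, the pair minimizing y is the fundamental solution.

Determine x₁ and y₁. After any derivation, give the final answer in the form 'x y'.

3 1

d=8: √d = [2; 1,4] (ℓ=2, even), read p_1/q_1
k=0  a_k=2  p_k/q_k = 2/1
k=1  a_k=1  p_k/q_k = 3/1
fundamental: x₁=3, y₁=1  (since 9 − 8·1 = 1)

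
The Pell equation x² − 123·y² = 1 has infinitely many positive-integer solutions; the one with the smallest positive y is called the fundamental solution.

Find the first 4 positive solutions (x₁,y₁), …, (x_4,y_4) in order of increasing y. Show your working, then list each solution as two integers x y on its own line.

d=123: √d = [11; 11,22] (ℓ=2, even), read p_1/q_1
i=0: a=11 ⇒ p=11, q=1
i=1: a=11 ⇒ p=122, q=11
(x₁, y₁) = (122, 11);  122² − 123·11² = 1 ✓
n=2: (122,11)∘(122,11) = (122·122+123·11·11, 122·11+11·122) = (29767,2684)
n=3: (29767,2684)∘(122,11) = (122·29767+123·11·2684, 122·2684+11·29767) = (7263026,654885)
n=4: (7263026,654885)∘(122,11) = (122·7263026+123·11·654885, 122·654885+11·7263026) = (1772148577,159789256)

122 11
29767 2684
7263026 654885
1772148577 159789256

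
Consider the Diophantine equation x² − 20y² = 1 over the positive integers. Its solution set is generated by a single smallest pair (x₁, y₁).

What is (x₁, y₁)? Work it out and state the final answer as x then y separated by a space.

d=20: √d = [4; 2,8] (ℓ=2, even), read p_1/q_1
step 0: (4, 1)  from 4·(1,0) + (0,1)
step 1: (9, 2)  from 2·(4,1) + (1,0)
fundamental: x₁=9, y₁=2  (since 81 − 20·4 = 1)

9 2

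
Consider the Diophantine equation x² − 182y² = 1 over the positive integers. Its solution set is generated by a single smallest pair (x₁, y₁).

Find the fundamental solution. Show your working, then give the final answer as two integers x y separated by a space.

√182 → a₀=13, period (2,26); ℓ=2 even so k=1
i=0: a=13 ⇒ p=13, q=1
i=1: a=2 ⇒ p=27, q=2
(x₁, y₁) = (27, 2);  27² − 182·2² = 1 ✓

27 2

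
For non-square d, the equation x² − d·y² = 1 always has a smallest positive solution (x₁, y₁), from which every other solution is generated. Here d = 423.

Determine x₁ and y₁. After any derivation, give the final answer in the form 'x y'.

4607 224

[20; 1,1,3,4,3,1,1,40] for √423; ℓ=8 ⇒ convergent index 7
a_0=20:  p_0=20·1+0=20,  q_0=20·0+1=1
…
a_2=1:  p_2=1·21+20=41,  q_2=1·1+1=2
…
a_4=4:  p_4=4·144+41=617,  q_4=4·7+2=30
…
a_6=1:  p_6=1·1995+617=2612,  q_6=1·97+30=127
a_7=1:  p_7=1·2612+1995=4607,  q_7=1·127+97=224
→ (4607, 224).  Check: 4607²=21224449, 423·224²=21224448, difference 1.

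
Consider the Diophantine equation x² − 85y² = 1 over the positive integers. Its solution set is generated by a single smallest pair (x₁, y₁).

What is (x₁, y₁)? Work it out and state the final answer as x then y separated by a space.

d=85: √d = [9; 4,1,1,4,18] (ℓ=5, odd), read p_9/q_9
step 0: (9, 1)  from 9·(1,0) + (0,1)
step 1: (37, 4)  from 4·(9,1) + (1,0)
step 2: (46, 5)  from 1·(37,4) + (9,1)
step 3: (83, 9)  from 1·(46,5) + (37,4)
…
step 5: (6887, 747)  from 18·(378,41) + (83,9)
step 6: (27926, 3029)  from 4·(6887,747) + (378,41)
step 7: (34813, 3776)  from 1·(27926,3029) + (6887,747)
step 8: (62739, 6805)  from 1·(34813,3776) + (27926,3029)
step 9: (285769, 30996)  from 4·(62739,6805) + (34813,3776)
→ (285769, 30996).  Check: 285769²=81663921361, 85·30996²=81663921360, difference 1.

285769 30996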